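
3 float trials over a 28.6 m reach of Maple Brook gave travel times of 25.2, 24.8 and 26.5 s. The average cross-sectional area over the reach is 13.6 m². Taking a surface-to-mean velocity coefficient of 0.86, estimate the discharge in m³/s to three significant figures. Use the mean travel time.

13.1 m³/s

t̄ = (25.2 + 24.8 + 26.5) / 3 = 25.5 s
v_surface = L / t̄ = 28.6 / 25.5 = 1.122 m/s
v_mean = 0.86 × 1.122 = 0.9645 m/s
Q = A × v_mean = 13.6 × 0.9645 = 13.12 m³/s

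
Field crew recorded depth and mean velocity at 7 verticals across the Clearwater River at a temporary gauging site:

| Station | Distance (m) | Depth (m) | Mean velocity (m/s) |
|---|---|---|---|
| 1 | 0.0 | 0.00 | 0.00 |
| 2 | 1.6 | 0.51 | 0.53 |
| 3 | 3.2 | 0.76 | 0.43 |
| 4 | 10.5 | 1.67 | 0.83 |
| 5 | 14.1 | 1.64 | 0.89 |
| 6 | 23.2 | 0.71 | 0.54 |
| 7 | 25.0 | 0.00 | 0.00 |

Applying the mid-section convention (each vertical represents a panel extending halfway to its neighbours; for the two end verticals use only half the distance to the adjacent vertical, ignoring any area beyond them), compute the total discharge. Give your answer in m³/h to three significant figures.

74900 m³/h

w_2 = (3.2 − 0.0)/2 = 1.6 m; q_2 = 0.53 × 0.51 × 1.6 = 0.4325 m³/s
w_3 = (10.5 − 1.6)/2 = 4.45 m; q_3 = 0.43 × 0.76 × 4.45 = 1.454 m³/s
w_4 = (14.1 − 3.2)/2 = 5.45 m; q_4 = 0.83 × 1.67 × 5.45 = 7.554 m³/s
w_5 = (23.2 − 10.5)/2 = 6.35 m; q_5 = 0.89 × 1.64 × 6.35 = 9.268 m³/s
w_6 = (25.0 − 14.1)/2 = 5.45 m; q_6 = 0.54 × 0.71 × 5.45 = 2.090 m³/s
Stations 1, 7 contribute zero (depth or velocity is 0).
Q = Σ qᵢ = 20.80 m³/s
= 20.80 × 3600 = 74880 m³/h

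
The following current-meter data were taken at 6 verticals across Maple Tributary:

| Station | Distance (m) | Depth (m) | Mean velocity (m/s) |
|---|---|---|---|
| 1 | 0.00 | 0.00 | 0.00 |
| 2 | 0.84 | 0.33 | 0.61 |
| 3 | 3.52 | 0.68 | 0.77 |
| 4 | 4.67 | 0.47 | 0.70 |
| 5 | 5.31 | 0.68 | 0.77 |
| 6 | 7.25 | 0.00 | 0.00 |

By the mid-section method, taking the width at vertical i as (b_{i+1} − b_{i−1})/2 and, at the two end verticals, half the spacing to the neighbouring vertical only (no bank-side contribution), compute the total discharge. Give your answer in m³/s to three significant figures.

w_2 = (3.52 − 0.00)/2 = 1.76 m; q_2 = 0.61 × 0.33 × 1.76 = 0.3543 m³/s
w_3 = (4.67 − 0.84)/2 = 1.915 m; q_3 = 0.77 × 0.68 × 1.915 = 1.003 m³/s
w_4 = (5.31 − 3.52)/2 = 0.895 m; q_4 = 0.70 × 0.47 × 0.895 = 0.2945 m³/s
w_5 = (7.25 − 4.67)/2 = 1.29 m; q_5 = 0.77 × 0.68 × 1.29 = 0.6754 m³/s
Stations 1, 6 contribute zero (depth or velocity is 0).
Q = Σ qᵢ = 2.327 m³/s

2.33 m³/s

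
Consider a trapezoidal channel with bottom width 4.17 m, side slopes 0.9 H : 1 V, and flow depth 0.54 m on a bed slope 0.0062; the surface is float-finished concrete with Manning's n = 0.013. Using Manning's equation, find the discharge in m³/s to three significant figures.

8.90 m³/s

A = (b + z·y)·y = (4.17 + 0.9×0.54)×0.54 = 2.514 m²
P = b + 2y√(1+z²) = 4.17 + 2×0.54×√(1+0.9²) = 5.623 m
R = A/P = 2.514/5.623 = 0.4471 m
Q = (1/n)·A·R^(2/3)·S^(1/2) = (1/0.013) × 2.514 × 0.4471^(2/3) × 0.0062^(1/2) = 8.905 m³/s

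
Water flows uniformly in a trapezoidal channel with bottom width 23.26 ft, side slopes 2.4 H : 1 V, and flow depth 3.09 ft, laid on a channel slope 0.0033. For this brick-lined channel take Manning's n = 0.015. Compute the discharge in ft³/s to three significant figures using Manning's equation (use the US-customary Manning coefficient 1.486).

A = (b + z·y)·y = (23.26 + 2.4×3.09)×3.09 = 94.79 ft²
P = b + 2y√(1+z²) = 23.26 + 2×3.09×√(1+2.4²) = 39.33 ft
R = A/P = 94.79/39.33 = 2.410 ft
Q = (1.486/n)·A·R^(2/3)·S^(1/2) = (1.486/0.015) × 94.79 × 2.410^(2/3) × 0.0033^(1/2) = 969.7 ft³/s

970 ft³/s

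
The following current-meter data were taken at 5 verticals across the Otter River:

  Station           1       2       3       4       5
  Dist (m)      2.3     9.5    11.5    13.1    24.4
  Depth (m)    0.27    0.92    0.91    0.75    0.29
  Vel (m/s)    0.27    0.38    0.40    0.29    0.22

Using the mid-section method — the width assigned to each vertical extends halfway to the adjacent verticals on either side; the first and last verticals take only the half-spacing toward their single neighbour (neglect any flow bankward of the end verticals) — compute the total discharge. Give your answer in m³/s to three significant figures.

4.29 m³/s

w_1 = (9.5 − 2.3)/2 = 3.6 m; q_1 = 0.27 × 0.27 × 3.6 = 0.2624 m³/s
w_2 = (11.5 − 2.3)/2 = 4.6 m; q_2 = 0.38 × 0.92 × 4.6 = 1.608 m³/s
w_3 = (13.1 − 9.5)/2 = 1.8 m; q_3 = 0.40 × 0.91 × 1.8 = 0.6552 m³/s
w_4 = (24.4 − 11.5)/2 = 6.45 m; q_4 = 0.29 × 0.75 × 6.45 = 1.403 m³/s
w_5 = (24.4 − 13.1)/2 = 5.65 m; q_5 = 0.22 × 0.29 × 5.65 = 0.3605 m³/s
Q = Σ qᵢ = 4.289 m³/s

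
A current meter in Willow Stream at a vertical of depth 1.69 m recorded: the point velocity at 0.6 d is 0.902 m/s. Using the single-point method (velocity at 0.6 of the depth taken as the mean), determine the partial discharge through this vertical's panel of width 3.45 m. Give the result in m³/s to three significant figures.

v̄ = v₀.₆ = 0.902 m/s
q = v̄ × d × w = 0.9020 × 1.69 × 3.45 = 5.259 m³/s

5.26 m³/s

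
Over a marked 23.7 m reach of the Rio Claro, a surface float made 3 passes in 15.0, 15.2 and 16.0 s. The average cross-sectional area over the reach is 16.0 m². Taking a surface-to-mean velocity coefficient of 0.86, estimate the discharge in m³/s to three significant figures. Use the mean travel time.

t̄ = (15.0 + 15.2 + 16.0) / 3 = 15.4 s
v_surface = L / t̄ = 23.7 / 15.4 = 1.539 m/s
v_mean = 0.86 × 1.539 = 1.324 m/s
Q = A × v_mean = 16.0 × 1.324 = 21.18 m³/s

21.2 m³/s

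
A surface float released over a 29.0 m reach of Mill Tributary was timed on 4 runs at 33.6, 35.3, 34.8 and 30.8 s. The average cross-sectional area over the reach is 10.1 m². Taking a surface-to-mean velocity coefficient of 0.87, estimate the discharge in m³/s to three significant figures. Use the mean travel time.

7.58 m³/s

t̄ = (33.6 + 35.3 + 34.8 + 30.8) / 4 = 33.625 s
v_surface = L / t̄ = 29.0 / 33.625 = 0.8625 m/s
v_mean = 0.87 × 0.8625 = 0.7503 m/s
Q = A × v_mean = 10.1 × 0.7503 = 7.578 m³/s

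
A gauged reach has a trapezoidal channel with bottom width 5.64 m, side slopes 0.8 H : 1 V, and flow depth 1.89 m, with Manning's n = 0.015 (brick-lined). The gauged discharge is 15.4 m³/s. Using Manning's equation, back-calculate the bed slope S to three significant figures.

0.000208

A = (b + z·y)·y = (5.64 + 0.8×1.89)×1.89 = 13.52 m²
P = b + 2y√(1+z²) = 5.64 + 2×1.89×√(1+0.8²) = 10.48 m
R = A/P = 13.52/10.48 = 1.290 m
S = (Q·n / (1·A·R^(2/3)))² = (15.4×0.015 / (1×13.52×1.185))² = 0.0002080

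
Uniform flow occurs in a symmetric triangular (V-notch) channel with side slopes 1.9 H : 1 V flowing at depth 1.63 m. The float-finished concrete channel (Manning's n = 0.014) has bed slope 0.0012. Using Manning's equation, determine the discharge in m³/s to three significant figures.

10.0 m³/s

A = z·y² = 1.9×1.63² = 5.048 m²
P = 2y√(1+z²) = 2×1.63×√(1+1.9²) = 7.000 m
R = A/P = 5.048/7.000 = 0.7212 m
Q = (1/n)·A·R^(2/3)·S^(1/2) = (1/0.014) × 5.048 × 0.7212^(2/3) × 0.0012^(1/2) = 10.05 m³/s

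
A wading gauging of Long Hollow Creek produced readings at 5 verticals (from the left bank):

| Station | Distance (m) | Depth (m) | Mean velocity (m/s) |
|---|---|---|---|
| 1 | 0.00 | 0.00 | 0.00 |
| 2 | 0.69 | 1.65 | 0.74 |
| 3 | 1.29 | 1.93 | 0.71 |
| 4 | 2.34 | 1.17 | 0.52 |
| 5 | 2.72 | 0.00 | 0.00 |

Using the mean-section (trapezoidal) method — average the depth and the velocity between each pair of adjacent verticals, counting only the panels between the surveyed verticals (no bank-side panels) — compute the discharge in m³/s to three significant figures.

Panel 1-2: Δb = 0.69 m, d̄ = (0.00+1.65)/2 = 0.825, v̄ = (0.00+0.74)/2 = 0.37 → q = 0.69×0.825×0.37 = 0.2106 m³/s
Panel 2-3: Δb = 0.6 m, d̄ = (1.65+1.93)/2 = 1.79, v̄ = (0.74+0.71)/2 = 0.725 → q = 0.6×1.79×0.725 = 0.7787 m³/s
Panel 3-4: Δb = 1.05 m, d̄ = (1.93+1.17)/2 = 1.55, v̄ = (0.71+0.52)/2 = 0.615 → q = 1.05×1.55×0.615 = 1.001 m³/s
Panel 4-5: Δb = 0.38 m, d̄ = (1.17+0.00)/2 = 0.585, v̄ = (0.52+0.00)/2 = 0.26 → q = 0.38×0.585×0.26 = 0.05780 m³/s
Q = Σ q = 2.048 m³/s

2.05 m³/s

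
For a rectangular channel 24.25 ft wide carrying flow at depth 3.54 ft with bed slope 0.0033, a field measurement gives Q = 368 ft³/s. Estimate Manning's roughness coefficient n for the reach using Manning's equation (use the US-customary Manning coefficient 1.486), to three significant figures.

A = b·y = 24.25 × 3.54 = 85.85 ft²
P = b + 2y = 24.25 + 2×3.54 = 31.33 ft
R = A/P = 85.85/31.33 = 2.740 ft
n = (1.486/Q)·A·R^(2/3)·S^(1/2) = (1.486/368) × 85.85 × 1.958 × 0.05745 = 0.03899

0.0390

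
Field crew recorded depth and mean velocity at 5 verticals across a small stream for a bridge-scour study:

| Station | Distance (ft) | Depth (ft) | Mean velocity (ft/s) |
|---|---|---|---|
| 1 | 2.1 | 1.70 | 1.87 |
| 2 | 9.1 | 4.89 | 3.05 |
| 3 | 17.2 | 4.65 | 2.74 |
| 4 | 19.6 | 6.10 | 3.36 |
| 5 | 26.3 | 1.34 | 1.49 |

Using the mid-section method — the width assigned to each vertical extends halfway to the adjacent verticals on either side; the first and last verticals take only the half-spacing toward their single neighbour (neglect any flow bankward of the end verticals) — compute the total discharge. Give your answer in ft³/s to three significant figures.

291 ft³/s

w_1 = (9.1 − 2.1)/2 = 3.5 ft; q_1 = 1.87 × 1.70 × 3.5 = 11.13 ft³/s
w_2 = (17.2 − 2.1)/2 = 7.55 ft; q_2 = 3.05 × 4.89 × 7.55 = 112.6 ft³/s
w_3 = (19.6 − 9.1)/2 = 5.25 ft; q_3 = 2.74 × 4.65 × 5.25 = 66.89 ft³/s
w_4 = (26.3 − 17.2)/2 = 4.55 ft; q_4 = 3.36 × 6.10 × 4.55 = 93.26 ft³/s
w_5 = (26.3 − 19.6)/2 = 3.35 ft; q_5 = 1.49 × 1.34 × 3.35 = 6.689 ft³/s
Q = Σ qᵢ = 290.6 ft³/s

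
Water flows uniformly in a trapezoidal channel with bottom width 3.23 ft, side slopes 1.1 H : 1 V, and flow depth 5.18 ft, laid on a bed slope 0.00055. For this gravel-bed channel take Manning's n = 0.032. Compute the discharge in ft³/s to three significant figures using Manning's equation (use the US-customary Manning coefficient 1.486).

A = (b + z·y)·y = (3.23 + 1.1×5.18)×5.18 = 46.25 ft²
P = b + 2y√(1+z²) = 3.23 + 2×5.18×√(1+1.1²) = 18.63 ft
R = A/P = 46.25/18.63 = 2.482 ft
Q = (1.486/n)·A·R^(2/3)·S^(1/2) = (1.486/0.032) × 46.25 × 2.482^(2/3) × 0.00055^(1/2) = 92.33 ft³/s

92.3 ft³/s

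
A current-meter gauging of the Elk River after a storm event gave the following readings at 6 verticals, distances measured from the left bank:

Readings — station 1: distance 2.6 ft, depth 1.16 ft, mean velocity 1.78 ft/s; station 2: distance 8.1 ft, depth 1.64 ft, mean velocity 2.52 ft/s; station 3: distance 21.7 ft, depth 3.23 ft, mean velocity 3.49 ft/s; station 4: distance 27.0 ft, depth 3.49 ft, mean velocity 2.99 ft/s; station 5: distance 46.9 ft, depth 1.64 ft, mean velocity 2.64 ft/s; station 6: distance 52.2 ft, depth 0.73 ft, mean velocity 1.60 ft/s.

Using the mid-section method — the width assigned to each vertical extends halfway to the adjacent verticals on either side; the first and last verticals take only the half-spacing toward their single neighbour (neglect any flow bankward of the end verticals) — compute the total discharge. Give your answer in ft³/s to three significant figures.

w_1 = (8.1 − 2.6)/2 = 2.75 ft; q_1 = 1.78 × 1.16 × 2.75 = 5.678 ft³/s
w_2 = (21.7 − 2.6)/2 = 9.55 ft; q_2 = 2.52 × 1.64 × 9.55 = 39.47 ft³/s
w_3 = (27.0 − 8.1)/2 = 9.45 ft; q_3 = 3.49 × 3.23 × 9.45 = 106.5 ft³/s
w_4 = (46.9 − 21.7)/2 = 12.6 ft; q_4 = 2.99 × 3.49 × 12.6 = 131.5 ft³/s
w_5 = (52.2 − 27.0)/2 = 12.6 ft; q_5 = 2.64 × 1.64 × 12.6 = 54.55 ft³/s
w_6 = (52.2 − 46.9)/2 = 2.65 ft; q_6 = 1.60 × 0.73 × 2.65 = 3.095 ft³/s
Q = Σ qᵢ = 340.8 ft³/s

341 ft³/s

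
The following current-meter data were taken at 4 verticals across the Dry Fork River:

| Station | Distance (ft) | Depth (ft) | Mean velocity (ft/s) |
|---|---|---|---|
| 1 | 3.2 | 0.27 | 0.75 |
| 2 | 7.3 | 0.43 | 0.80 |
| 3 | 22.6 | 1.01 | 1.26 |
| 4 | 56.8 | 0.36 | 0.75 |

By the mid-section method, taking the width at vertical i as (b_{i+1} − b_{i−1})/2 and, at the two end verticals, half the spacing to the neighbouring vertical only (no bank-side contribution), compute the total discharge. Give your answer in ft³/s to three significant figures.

w_1 = (7.3 − 3.2)/2 = 2.05 ft; q_1 = 0.75 × 0.27 × 2.05 = 0.4151 ft³/s
w_2 = (22.6 − 3.2)/2 = 9.7 ft; q_2 = 0.80 × 0.43 × 9.7 = 3.337 ft³/s
w_3 = (56.8 − 7.3)/2 = 24.75 ft; q_3 = 1.26 × 1.01 × 24.75 = 31.50 ft³/s
w_4 = (56.8 − 22.6)/2 = 17.1 ft; q_4 = 0.75 × 0.36 × 17.1 = 4.617 ft³/s
Q = Σ qᵢ = 39.87 ft³/s

39.9 ft³/s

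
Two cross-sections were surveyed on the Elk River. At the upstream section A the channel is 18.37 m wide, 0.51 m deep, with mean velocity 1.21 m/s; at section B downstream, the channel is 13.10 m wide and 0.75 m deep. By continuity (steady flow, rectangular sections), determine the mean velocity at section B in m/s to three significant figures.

1.15 m/s

Q = A₁V₁ = (18.37×0.51) × 1.21 = 11.34 m³/s
A₂ = 13.10 × 0.75 = 9.825 m²
V₂ = Q/A₂ = 11.34/9.825 = 1.154 m/s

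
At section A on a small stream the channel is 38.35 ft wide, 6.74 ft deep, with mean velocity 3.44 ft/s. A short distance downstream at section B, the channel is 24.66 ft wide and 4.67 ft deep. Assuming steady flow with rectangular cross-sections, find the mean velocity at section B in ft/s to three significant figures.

7.72 ft/s

Q = A₁V₁ = (38.35×6.74) × 3.44 = 889.2 ft³/s
A₂ = 24.66 × 4.67 = 115.2 ft²
V₂ = Q/A₂ = 889.2/115.2 = 7.721 ft/s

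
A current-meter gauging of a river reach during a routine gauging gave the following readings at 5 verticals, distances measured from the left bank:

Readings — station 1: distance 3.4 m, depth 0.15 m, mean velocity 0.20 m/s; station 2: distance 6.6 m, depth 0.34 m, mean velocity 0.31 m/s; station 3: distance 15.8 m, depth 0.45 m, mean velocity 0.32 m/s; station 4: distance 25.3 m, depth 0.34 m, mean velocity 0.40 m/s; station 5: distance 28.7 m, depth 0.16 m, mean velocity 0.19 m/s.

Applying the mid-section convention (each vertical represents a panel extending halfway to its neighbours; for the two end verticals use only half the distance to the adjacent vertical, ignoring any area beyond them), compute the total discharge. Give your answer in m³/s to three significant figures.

2.98 m³/s

w_1 = (6.6 − 3.4)/2 = 1.6 m; q_1 = 0.20 × 0.15 × 1.6 = 0.04800 m³/s
w_2 = (15.8 − 3.4)/2 = 6.2 m; q_2 = 0.31 × 0.34 × 6.2 = 0.6535 m³/s
w_3 = (25.3 − 6.6)/2 = 9.35 m; q_3 = 0.32 × 0.45 × 9.35 = 1.346 m³/s
w_4 = (28.7 − 15.8)/2 = 6.45 m; q_4 = 0.40 × 0.34 × 6.45 = 0.8772 m³/s
w_5 = (28.7 − 25.3)/2 = 1.7 m; q_5 = 0.19 × 0.16 × 1.7 = 0.05168 m³/s
Q = Σ qᵢ = 2.977 m³/s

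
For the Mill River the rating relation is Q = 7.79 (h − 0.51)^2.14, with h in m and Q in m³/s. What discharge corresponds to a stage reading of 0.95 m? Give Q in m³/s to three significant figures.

1.34 m³/s

Q = 7.79 × (0.95 − 0.51)^2.14 = 7.79 × 0.44^2.14 = 1.344 m³/s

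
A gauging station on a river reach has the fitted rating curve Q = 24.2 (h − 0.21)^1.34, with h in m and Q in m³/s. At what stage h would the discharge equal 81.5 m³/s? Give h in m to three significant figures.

2.68 m

h − h₀ = (Q/C)^(1/b) = (81.5/24.2)^(1/1.34) = 2.475 m
h = 0.21 + 2.475 = 2.685 m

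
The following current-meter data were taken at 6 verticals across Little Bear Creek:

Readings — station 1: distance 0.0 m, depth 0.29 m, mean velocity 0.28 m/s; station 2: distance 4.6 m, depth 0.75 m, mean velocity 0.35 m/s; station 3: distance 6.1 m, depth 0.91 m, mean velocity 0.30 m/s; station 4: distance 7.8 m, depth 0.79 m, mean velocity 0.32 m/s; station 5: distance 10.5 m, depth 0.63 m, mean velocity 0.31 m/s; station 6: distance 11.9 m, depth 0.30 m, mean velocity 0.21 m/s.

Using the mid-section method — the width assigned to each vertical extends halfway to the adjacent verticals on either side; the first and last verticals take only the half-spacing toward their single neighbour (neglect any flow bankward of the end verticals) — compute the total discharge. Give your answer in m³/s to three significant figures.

w_1 = (4.6 − 0.0)/2 = 2.3 m; q_1 = 0.28 × 0.29 × 2.3 = 0.1868 m³/s
w_2 = (6.1 − 0.0)/2 = 3.05 m; q_2 = 0.35 × 0.75 × 3.05 = 0.8006 m³/s
w_3 = (7.8 − 4.6)/2 = 1.6 m; q_3 = 0.30 × 0.91 × 1.6 = 0.4368 m³/s
w_4 = (10.5 − 6.1)/2 = 2.2 m; q_4 = 0.32 × 0.79 × 2.2 = 0.5562 m³/s
w_5 = (11.9 − 7.8)/2 = 2.05 m; q_5 = 0.31 × 0.63 × 2.05 = 0.4004 m³/s
w_6 = (11.9 − 10.5)/2 = 0.7 m; q_6 = 0.21 × 0.30 × 0.7 = 0.04410 m³/s
Q = Σ qᵢ = 2.425 m³/s

2.42 m³/s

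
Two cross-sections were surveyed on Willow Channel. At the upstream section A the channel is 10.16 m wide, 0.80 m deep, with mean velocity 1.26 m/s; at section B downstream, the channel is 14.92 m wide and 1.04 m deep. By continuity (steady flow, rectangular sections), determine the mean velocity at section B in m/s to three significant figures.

0.660 m/s

Q = A₁V₁ = (10.16×0.80) × 1.26 = 10.24 m³/s
A₂ = 14.92 × 1.04 = 15.52 m²
V₂ = Q/A₂ = 10.24/15.52 = 0.6600 m/s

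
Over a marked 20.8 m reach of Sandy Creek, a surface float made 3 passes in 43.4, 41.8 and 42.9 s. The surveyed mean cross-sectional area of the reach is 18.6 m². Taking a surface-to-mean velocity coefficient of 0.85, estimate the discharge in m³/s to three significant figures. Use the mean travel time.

7.70 m³/s

t̄ = (43.4 + 41.8 + 42.9) / 3 = 42.7 s
v_surface = L / t̄ = 20.8 / 42.7 = 0.4871 m/s
v_mean = 0.85 × 0.4871 = 0.4141 m/s
Q = A × v_mean = 18.6 × 0.4141 = 7.701 m³/s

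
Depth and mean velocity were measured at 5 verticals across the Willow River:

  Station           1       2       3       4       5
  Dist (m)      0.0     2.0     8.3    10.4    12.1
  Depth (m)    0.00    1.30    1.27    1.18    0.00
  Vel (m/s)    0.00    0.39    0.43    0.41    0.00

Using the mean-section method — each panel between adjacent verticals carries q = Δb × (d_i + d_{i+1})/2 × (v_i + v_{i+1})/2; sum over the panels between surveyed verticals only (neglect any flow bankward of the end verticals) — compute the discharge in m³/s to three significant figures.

4.86 m³/s

Panel 1-2: Δb = 2 m, d̄ = (0.00+1.30)/2 = 0.65, v̄ = (0.00+0.39)/2 = 0.195 → q = 2×0.65×0.195 = 0.2535 m³/s
Panel 2-3: Δb = 6.3 m, d̄ = (1.30+1.27)/2 = 1.285, v̄ = (0.39+0.43)/2 = 0.41 → q = 6.3×1.285×0.41 = 3.319 m³/s
Panel 3-4: Δb = 2.1 m, d̄ = (1.27+1.18)/2 = 1.225, v̄ = (0.43+0.41)/2 = 0.42 → q = 2.1×1.225×0.42 = 1.080 m³/s
Panel 4-5: Δb = 1.7 m, d̄ = (1.18+0.00)/2 = 0.59, v̄ = (0.41+0.00)/2 = 0.205 → q = 1.7×0.59×0.205 = 0.2056 m³/s
Q = Σ q = 4.859 m³/s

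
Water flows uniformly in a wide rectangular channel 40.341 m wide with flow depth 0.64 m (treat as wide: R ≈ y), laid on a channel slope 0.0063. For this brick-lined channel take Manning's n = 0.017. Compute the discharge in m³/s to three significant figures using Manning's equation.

89.5 m³/s

A = b·y = 40.341 × 0.64 = 25.82 m²
Wide channel: R ≈ y = 0.64 m
Q = (1/n)·A·R^(2/3)·S^(1/2) = (1/0.017) × 25.82 × 0.6400^(2/3) × 0.0063^(1/2) = 89.52 m³/s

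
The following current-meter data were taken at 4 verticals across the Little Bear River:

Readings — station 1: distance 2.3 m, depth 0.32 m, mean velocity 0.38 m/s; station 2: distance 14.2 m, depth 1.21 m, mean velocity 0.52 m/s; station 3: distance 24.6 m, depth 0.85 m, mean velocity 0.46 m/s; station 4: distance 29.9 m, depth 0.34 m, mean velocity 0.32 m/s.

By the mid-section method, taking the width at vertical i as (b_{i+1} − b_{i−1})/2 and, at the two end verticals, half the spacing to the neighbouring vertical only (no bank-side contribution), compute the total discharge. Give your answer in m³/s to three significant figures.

w_1 = (14.2 − 2.3)/2 = 5.95 m; q_1 = 0.38 × 0.32 × 5.95 = 0.7235 m³/s
w_2 = (24.6 − 2.3)/2 = 11.15 m; q_2 = 0.52 × 1.21 × 11.15 = 7.016 m³/s
w_3 = (29.9 − 14.2)/2 = 7.85 m; q_3 = 0.46 × 0.85 × 7.85 = 3.069 m³/s
w_4 = (29.9 − 24.6)/2 = 2.65 m; q_4 = 0.32 × 0.34 × 2.65 = 0.2883 m³/s
Q = Σ qᵢ = 11.10 m³/s

11.1 m³/s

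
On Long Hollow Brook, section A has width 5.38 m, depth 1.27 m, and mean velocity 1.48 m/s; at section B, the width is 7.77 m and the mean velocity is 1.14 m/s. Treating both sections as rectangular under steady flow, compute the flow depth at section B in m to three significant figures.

1.14 m

Q = A₁V₁ = (5.38×1.27) × 1.48 = 10.11 m³/s
d₂ = Q/(b₂ V₂) = 10.11/(7.77×1.14) = 1.142 m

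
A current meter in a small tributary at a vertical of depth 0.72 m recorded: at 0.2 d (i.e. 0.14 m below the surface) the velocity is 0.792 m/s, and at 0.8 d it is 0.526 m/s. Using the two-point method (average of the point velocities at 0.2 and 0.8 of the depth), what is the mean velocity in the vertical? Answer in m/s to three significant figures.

0.659 m/s

v̄ = (0.792 + 0.526) / 2 = 0.6590 m/s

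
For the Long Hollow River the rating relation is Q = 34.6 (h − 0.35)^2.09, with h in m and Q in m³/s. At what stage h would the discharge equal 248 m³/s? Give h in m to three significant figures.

2.92 m

h − h₀ = (Q/C)^(1/b) = (248/34.6)^(1/2.09) = 2.566 m
h = 0.35 + 2.566 = 2.916 m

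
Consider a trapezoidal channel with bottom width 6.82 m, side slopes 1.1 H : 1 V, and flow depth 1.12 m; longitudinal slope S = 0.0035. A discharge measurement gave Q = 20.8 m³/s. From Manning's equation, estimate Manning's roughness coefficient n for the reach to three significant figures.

A = (b + z·y)·y = (6.82 + 1.1×1.12)×1.12 = 9.018 m²
P = b + 2y√(1+z²) = 6.82 + 2×1.12×√(1+1.1²) = 10.15 m
R = A/P = 9.018/10.15 = 0.8885 m
n = (1/Q)·A·R^(2/3)·S^(1/2) = (1/20.8) × 9.018 × 0.9242 × 0.05916 = 0.02371

0.0237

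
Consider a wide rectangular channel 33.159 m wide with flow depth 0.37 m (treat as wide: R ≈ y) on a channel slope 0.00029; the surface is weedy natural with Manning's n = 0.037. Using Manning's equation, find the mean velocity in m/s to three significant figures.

0.237 m/s

A = b·y = 33.159 × 0.37 = 12.27 m²
Wide channel: R ≈ y = 0.37 m
Q = (1/n)·A·R^(2/3)·S^(1/2) = (1/0.037) × 12.27 × 0.3700^(2/3) × 0.00029^(1/2) = 2.910 m³/s
V = Q/A = 2.910/12.27 = 0.2372 m/s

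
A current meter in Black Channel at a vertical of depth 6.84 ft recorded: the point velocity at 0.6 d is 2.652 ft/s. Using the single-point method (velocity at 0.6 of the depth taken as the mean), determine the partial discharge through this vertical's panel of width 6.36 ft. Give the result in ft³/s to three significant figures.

v̄ = v₀.₆ = 2.652 ft/s
q = v̄ × d × w = 2.652 × 6.84 × 6.36 = 115.4 ft³/s

115 ft³/s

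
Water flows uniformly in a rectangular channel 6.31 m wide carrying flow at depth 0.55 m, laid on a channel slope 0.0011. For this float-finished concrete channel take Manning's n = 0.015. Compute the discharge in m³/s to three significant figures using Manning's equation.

A = b·y = 6.31 × 0.55 = 3.471 m²
P = b + 2y = 6.31 + 2×0.55 = 7.410 m
R = A/P = 3.471/7.410 = 0.4684 m
Q = (1/n)·A·R^(2/3)·S^(1/2) = (1/0.015) × 3.471 × 0.4684^(2/3) × 0.0011^(1/2) = 4.628 m³/s

4.63 m³/s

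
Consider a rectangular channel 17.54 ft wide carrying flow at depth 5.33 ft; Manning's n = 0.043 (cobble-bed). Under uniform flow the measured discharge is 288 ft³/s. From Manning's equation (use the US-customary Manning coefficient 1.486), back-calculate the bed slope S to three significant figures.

0.00161

A = b·y = 17.54 × 5.33 = 93.49 ft²
P = b + 2y = 17.54 + 2×5.33 = 28.20 ft
R = A/P = 93.49/28.20 = 3.315 ft
S = (Q·n / (1.486·A·R^(2/3)))² = (288×0.043 / (1.486×93.49×2.223))² = 0.001608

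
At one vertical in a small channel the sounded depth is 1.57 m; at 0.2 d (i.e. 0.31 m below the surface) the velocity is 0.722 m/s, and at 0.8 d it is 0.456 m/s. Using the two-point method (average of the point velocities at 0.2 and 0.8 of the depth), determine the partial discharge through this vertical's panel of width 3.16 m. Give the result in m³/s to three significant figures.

v̄ = (0.722 + 0.456) / 2 = 0.5890 m/s
q = v̄ × d × w = 0.5890 × 1.57 × 3.16 = 2.922 m³/s

2.92 m³/s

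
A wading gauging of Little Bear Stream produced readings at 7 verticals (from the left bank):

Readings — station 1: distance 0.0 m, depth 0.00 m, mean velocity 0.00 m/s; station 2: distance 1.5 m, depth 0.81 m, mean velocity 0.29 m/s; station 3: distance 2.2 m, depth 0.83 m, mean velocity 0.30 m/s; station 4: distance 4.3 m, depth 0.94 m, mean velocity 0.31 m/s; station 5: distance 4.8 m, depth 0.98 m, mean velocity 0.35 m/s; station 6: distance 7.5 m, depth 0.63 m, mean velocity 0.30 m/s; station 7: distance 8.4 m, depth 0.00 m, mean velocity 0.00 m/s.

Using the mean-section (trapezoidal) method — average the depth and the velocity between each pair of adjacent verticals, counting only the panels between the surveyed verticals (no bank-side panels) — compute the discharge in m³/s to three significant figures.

1.73 m³/s

Panel 1-2: Δb = 1.5 m, d̄ = (0.00+0.81)/2 = 0.405, v̄ = (0.00+0.29)/2 = 0.145 → q = 1.5×0.405×0.145 = 0.08809 m³/s
Panel 2-3: Δb = 0.7 m, d̄ = (0.81+0.83)/2 = 0.82, v̄ = (0.29+0.30)/2 = 0.295 → q = 0.7×0.82×0.295 = 0.1693 m³/s
Panel 3-4: Δb = 2.1 m, d̄ = (0.83+0.94)/2 = 0.885, v̄ = (0.30+0.31)/2 = 0.305 → q = 2.1×0.885×0.305 = 0.5668 m³/s
Panel 4-5: Δb = 0.5 m, d̄ = (0.94+0.98)/2 = 0.96, v̄ = (0.31+0.35)/2 = 0.33 → q = 0.5×0.96×0.33 = 0.1584 m³/s
Panel 5-6: Δb = 2.7 m, d̄ = (0.98+0.63)/2 = 0.805, v̄ = (0.35+0.30)/2 = 0.325 → q = 2.7×0.805×0.325 = 0.7064 m³/s
Panel 6-7: Δb = 0.9 m, d̄ = (0.63+0.00)/2 = 0.315, v̄ = (0.30+0.00)/2 = 0.15 → q = 0.9×0.315×0.15 = 0.04253 m³/s
Q = Σ q = 1.732 m³/s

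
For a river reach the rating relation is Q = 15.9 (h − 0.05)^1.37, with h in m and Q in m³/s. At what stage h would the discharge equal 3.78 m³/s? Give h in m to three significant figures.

0.400 m

h − h₀ = (Q/C)^(1/b) = (3.78/15.9)^(1/1.37) = 0.3504 m
h = 0.05 + 0.3504 = 0.4004 m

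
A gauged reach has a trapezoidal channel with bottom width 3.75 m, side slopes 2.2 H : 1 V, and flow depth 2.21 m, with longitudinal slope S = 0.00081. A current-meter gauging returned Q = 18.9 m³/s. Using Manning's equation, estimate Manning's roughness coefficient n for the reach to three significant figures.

A = (b + z·y)·y = (3.75 + 2.2×2.21)×2.21 = 19.03 m²
P = b + 2y√(1+z²) = 3.75 + 2×2.21×√(1+2.2²) = 14.43 m
R = A/P = 19.03/14.43 = 1.319 m
n = (1/Q)·A·R^(2/3)·S^(1/2) = (1/18.9) × 19.03 × 1.203 × 0.02846 = 0.03447

0.0345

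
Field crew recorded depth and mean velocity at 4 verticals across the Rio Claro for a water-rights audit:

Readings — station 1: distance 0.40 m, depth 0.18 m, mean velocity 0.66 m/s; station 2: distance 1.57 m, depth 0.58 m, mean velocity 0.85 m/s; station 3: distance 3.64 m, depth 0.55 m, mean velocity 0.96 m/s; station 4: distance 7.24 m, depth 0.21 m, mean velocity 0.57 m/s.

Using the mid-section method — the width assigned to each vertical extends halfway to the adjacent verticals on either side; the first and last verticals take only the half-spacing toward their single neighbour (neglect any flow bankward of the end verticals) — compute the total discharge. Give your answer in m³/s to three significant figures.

2.58 m³/s

w_1 = (1.57 − 0.40)/2 = 0.585 m; q_1 = 0.66 × 0.18 × 0.585 = 0.06950 m³/s
w_2 = (3.64 − 0.40)/2 = 1.62 m; q_2 = 0.85 × 0.58 × 1.62 = 0.7987 m³/s
w_3 = (7.24 − 1.57)/2 = 2.835 m; q_3 = 0.96 × 0.55 × 2.835 = 1.497 m³/s
w_4 = (7.24 − 3.64)/2 = 1.8 m; q_4 = 0.57 × 0.21 × 1.8 = 0.2155 m³/s
Q = Σ qᵢ = 2.580 m³/s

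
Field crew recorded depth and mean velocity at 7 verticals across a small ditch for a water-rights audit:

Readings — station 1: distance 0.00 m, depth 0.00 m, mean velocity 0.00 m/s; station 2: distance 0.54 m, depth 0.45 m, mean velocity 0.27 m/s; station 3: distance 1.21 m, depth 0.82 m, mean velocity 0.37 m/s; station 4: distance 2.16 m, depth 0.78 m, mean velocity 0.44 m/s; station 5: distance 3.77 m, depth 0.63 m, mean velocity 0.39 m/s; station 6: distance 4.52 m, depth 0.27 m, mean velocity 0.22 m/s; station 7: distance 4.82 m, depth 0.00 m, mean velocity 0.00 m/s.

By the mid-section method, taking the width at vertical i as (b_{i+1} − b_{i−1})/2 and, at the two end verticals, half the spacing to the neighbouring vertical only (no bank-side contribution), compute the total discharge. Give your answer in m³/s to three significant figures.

w_2 = (1.21 − 0.00)/2 = 0.605 m; q_2 = 0.27 × 0.45 × 0.605 = 0.07351 m³/s
w_3 = (2.16 − 0.54)/2 = 0.81 m; q_3 = 0.37 × 0.82 × 0.81 = 0.2458 m³/s
w_4 = (3.77 − 1.21)/2 = 1.28 m; q_4 = 0.44 × 0.78 × 1.28 = 0.4393 m³/s
w_5 = (4.52 − 2.16)/2 = 1.18 m; q_5 = 0.39 × 0.63 × 1.18 = 0.2899 m³/s
w_6 = (4.82 − 3.77)/2 = 0.525 m; q_6 = 0.22 × 0.27 × 0.525 = 0.03119 m³/s
Stations 1, 7 contribute zero (depth or velocity is 0).
Q = Σ qᵢ = 1.080 m³/s

1.08 m³/s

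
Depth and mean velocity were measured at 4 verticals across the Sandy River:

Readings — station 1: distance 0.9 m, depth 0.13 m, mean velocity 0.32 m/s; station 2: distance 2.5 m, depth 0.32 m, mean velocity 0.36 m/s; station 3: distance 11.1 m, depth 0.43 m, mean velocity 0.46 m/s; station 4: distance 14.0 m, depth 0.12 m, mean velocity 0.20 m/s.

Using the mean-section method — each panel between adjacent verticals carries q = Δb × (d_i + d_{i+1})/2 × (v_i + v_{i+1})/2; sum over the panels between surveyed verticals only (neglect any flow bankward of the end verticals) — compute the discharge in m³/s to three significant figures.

Panel 1-2: Δb = 1.6 m, d̄ = (0.13+0.32)/2 = 0.225, v̄ = (0.32+0.36)/2 = 0.34 → q = 1.6×0.225×0.34 = 0.1224 m³/s
Panel 2-3: Δb = 8.6 m, d̄ = (0.32+0.43)/2 = 0.375, v̄ = (0.36+0.46)/2 = 0.41 → q = 8.6×0.375×0.41 = 1.322 m³/s
Panel 3-4: Δb = 2.9 m, d̄ = (0.43+0.12)/2 = 0.275, v̄ = (0.46+0.20)/2 = 0.33 → q = 2.9×0.275×0.33 = 0.2632 m³/s
Q = Σ q = 1.708 m³/s

1.71 m³/s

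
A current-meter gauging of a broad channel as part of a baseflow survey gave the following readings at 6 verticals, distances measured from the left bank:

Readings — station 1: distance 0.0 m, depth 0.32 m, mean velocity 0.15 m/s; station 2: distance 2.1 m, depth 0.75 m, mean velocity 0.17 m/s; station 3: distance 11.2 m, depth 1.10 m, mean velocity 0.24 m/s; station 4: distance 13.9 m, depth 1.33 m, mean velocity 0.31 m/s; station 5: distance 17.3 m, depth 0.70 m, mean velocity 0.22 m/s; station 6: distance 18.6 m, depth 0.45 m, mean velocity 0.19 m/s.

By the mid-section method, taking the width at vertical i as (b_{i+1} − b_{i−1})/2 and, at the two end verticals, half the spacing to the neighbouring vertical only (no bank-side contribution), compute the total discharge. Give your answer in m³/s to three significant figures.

4.00 m³/s

w_1 = (2.1 − 0.0)/2 = 1.05 m; q_1 = 0.15 × 0.32 × 1.05 = 0.05040 m³/s
w_2 = (11.2 − 0.0)/2 = 5.6 m; q_2 = 0.17 × 0.75 × 5.6 = 0.7140 m³/s
w_3 = (13.9 − 2.1)/2 = 5.9 m; q_3 = 0.24 × 1.10 × 5.9 = 1.558 m³/s
w_4 = (17.3 − 11.2)/2 = 3.05 m; q_4 = 0.31 × 1.33 × 3.05 = 1.258 m³/s
w_5 = (18.6 − 13.9)/2 = 2.35 m; q_5 = 0.22 × 0.70 × 2.35 = 0.3619 m³/s
w_6 = (18.6 − 17.3)/2 = 0.65 m; q_6 = 0.19 × 0.45 × 0.65 = 0.05558 m³/s
Q = Σ qᵢ = 3.997 m³/s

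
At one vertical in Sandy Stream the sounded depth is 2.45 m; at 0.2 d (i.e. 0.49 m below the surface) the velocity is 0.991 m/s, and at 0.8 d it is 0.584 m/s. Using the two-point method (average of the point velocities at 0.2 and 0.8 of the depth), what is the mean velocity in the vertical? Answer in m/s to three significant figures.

0.788 m/s

v̄ = (0.991 + 0.584) / 2 = 0.7875 m/s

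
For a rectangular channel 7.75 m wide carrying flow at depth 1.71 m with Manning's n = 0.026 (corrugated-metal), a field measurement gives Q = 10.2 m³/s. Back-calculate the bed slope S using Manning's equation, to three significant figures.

A = b·y = 7.75 × 1.71 = 13.25 m²
P = b + 2y = 7.75 + 2×1.71 = 11.17 m
R = A/P = 13.25/11.17 = 1.186 m
S = (Q·n / (1·A·R^(2/3)))² = (10.2×0.026 / (1×13.25×1.121))² = 0.0003188

0.000319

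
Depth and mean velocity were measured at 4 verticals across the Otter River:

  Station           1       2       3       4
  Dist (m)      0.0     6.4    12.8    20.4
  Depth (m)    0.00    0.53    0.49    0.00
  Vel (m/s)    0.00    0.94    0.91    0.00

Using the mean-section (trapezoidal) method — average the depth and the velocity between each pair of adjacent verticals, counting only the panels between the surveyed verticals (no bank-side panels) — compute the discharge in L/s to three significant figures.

Panel 1-2: Δb = 6.4 m, d̄ = (0.00+0.53)/2 = 0.265, v̄ = (0.00+0.94)/2 = 0.47 → q = 6.4×0.265×0.47 = 0.7971 m³/s
Panel 2-3: Δb = 6.4 m, d̄ = (0.53+0.49)/2 = 0.51, v̄ = (0.94+0.91)/2 = 0.925 → q = 6.4×0.51×0.925 = 3.019 m³/s
Panel 3-4: Δb = 7.6 m, d̄ = (0.49+0.00)/2 = 0.245, v̄ = (0.91+0.00)/2 = 0.455 → q = 7.6×0.245×0.455 = 0.8472 m³/s
Q = Σ q = 4.664 m³/s
= 4.664 × 1000 = 4664 L/s

4660 L/s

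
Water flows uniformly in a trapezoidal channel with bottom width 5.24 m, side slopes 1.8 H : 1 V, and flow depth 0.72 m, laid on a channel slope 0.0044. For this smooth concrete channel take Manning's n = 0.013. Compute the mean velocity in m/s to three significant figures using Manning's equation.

3.52 m/s

A = (b + z·y)·y = (5.24 + 1.8×0.72)×0.72 = 4.706 m²
P = b + 2y√(1+z²) = 5.24 + 2×0.72×√(1+1.8²) = 8.205 m
R = A/P = 4.706/8.205 = 0.5735 m
Q = (1/n)·A·R^(2/3)·S^(1/2) = (1/0.013) × 4.706 × 0.5735^(2/3) × 0.0044^(1/2) = 16.58 m³/s
V = Q/A = 16.58/4.706 = 3.522 m/s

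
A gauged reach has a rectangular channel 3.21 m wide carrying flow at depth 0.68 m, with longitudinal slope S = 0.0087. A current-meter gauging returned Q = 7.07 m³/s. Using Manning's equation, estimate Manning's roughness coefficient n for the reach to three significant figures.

0.0176

A = b·y = 3.21 × 0.68 = 2.183 m²
P = b + 2y = 3.21 + 2×0.68 = 4.570 m
R = A/P = 2.183/4.570 = 0.4776 m
n = (1/Q)·A·R^(2/3)·S^(1/2) = (1/7.07) × 2.183 × 0.6110 × 0.09327 = 0.01760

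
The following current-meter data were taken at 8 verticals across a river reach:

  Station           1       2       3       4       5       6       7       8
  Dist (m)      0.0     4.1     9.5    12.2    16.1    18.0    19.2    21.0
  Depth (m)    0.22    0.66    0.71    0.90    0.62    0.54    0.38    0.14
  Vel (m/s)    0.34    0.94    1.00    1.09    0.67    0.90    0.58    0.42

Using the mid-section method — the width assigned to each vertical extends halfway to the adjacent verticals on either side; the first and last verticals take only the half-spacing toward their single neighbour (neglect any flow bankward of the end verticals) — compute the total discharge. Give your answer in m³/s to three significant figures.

11.6 m³/s

w_1 = (4.1 − 0.0)/2 = 2.05 m; q_1 = 0.34 × 0.22 × 2.05 = 0.1533 m³/s
w_2 = (9.5 − 0.0)/2 = 4.75 m; q_2 = 0.94 × 0.66 × 4.75 = 2.947 m³/s
w_3 = (12.2 − 4.1)/2 = 4.05 m; q_3 = 1.00 × 0.71 × 4.05 = 2.876 m³/s
w_4 = (16.1 − 9.5)/2 = 3.3 m; q_4 = 1.09 × 0.90 × 3.3 = 3.237 m³/s
w_5 = (18.0 − 12.2)/2 = 2.9 m; q_5 = 0.67 × 0.62 × 2.9 = 1.205 m³/s
w_6 = (19.2 − 16.1)/2 = 1.55 m; q_6 = 0.90 × 0.54 × 1.55 = 0.7533 m³/s
w_7 = (21.0 − 18.0)/2 = 1.5 m; q_7 = 0.58 × 0.38 × 1.5 = 0.3306 m³/s
w_8 = (21.0 − 19.2)/2 = 0.9 m; q_8 = 0.42 × 0.14 × 0.9 = 0.05292 m³/s
Q = Σ qᵢ = 11.55 m³/s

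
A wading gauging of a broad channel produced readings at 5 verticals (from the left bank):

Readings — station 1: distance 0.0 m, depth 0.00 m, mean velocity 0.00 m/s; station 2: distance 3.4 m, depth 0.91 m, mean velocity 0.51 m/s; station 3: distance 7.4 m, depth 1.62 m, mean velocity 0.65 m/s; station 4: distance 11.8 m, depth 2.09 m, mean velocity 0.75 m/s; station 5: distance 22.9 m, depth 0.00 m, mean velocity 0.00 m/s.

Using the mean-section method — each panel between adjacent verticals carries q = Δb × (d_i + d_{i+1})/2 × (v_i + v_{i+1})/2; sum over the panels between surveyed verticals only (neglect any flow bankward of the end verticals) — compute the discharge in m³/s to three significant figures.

13.4 m³/s

Panel 1-2: Δb = 3.4 m, d̄ = (0.00+0.91)/2 = 0.455, v̄ = (0.00+0.51)/2 = 0.255 → q = 3.4×0.455×0.255 = 0.3945 m³/s
Panel 2-3: Δb = 4 m, d̄ = (0.91+1.62)/2 = 1.265, v̄ = (0.51+0.65)/2 = 0.58 → q = 4×1.265×0.58 = 2.935 m³/s
Panel 3-4: Δb = 4.4 m, d̄ = (1.62+2.09)/2 = 1.855, v̄ = (0.65+0.75)/2 = 0.7 → q = 4.4×1.855×0.7 = 5.713 m³/s
Panel 4-5: Δb = 11.1 m, d̄ = (2.09+0.00)/2 = 1.045, v̄ = (0.75+0.00)/2 = 0.375 → q = 11.1×1.045×0.375 = 4.350 m³/s
Q = Σ q = 13.39 m³/s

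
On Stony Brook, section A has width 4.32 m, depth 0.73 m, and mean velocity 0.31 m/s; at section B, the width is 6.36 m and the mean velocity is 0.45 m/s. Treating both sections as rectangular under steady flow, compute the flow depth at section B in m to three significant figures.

0.342 m

Q = A₁V₁ = (4.32×0.73) × 0.31 = 0.9776 m³/s
d₂ = Q/(b₂ V₂) = 0.9776/(6.36×0.45) = 0.3416 m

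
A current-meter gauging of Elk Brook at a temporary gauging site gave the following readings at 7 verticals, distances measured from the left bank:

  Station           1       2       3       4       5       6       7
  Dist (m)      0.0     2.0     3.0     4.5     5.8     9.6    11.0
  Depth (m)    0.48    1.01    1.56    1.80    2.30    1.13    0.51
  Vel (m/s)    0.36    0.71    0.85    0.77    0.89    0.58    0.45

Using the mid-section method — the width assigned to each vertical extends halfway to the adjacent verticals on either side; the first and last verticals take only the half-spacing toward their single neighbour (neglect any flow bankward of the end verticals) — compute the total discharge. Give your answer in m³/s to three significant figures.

w_1 = (2.0 − 0.0)/2 = 1 m; q_1 = 0.36 × 0.48 × 1 = 0.1728 m³/s
w_2 = (3.0 − 0.0)/2 = 1.5 m; q_2 = 0.71 × 1.01 × 1.5 = 1.076 m³/s
w_3 = (4.5 − 2.0)/2 = 1.25 m; q_3 = 0.85 × 1.56 × 1.25 = 1.658 m³/s
w_4 = (5.8 − 3.0)/2 = 1.4 m; q_4 = 0.77 × 1.80 × 1.4 = 1.940 m³/s
w_5 = (9.6 − 4.5)/2 = 2.55 m; q_5 = 0.89 × 2.30 × 2.55 = 5.220 m³/s
w_6 = (11.0 − 5.8)/2 = 2.6 m; q_6 = 0.58 × 1.13 × 2.6 = 1.704 m³/s
w_7 = (11.0 − 9.6)/2 = 0.7 m; q_7 = 0.45 × 0.51 × 0.7 = 0.1607 m³/s
Q = Σ qᵢ = 11.93 m³/s

11.9 m³/s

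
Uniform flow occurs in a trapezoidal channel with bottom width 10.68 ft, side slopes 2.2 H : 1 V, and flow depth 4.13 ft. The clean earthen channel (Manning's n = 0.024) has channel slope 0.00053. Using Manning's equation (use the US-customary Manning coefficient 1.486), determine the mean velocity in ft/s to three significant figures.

A = (b + z·y)·y = (10.68 + 2.2×4.13)×4.13 = 81.63 ft²
P = b + 2y√(1+z²) = 10.68 + 2×4.13×√(1+2.2²) = 30.64 ft
R = A/P = 81.63/30.64 = 2.664 ft
Q = (1.486/n)·A·R^(2/3)·S^(1/2) = (1.486/0.024) × 81.63 × 2.664^(2/3) × 0.00053^(1/2) = 223.6 ft³/s
V = Q/A = 223.6/81.63 = 2.739 ft/s

2.74 ft/s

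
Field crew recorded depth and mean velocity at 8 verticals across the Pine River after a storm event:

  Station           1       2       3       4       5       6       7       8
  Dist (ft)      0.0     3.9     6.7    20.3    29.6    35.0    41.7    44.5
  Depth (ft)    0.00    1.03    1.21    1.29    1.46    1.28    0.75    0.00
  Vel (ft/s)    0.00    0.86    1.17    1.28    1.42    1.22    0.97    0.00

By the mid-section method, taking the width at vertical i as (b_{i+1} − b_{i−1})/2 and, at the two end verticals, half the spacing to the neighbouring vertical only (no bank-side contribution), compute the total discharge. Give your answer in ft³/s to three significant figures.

61.6 ft³/s

w_2 = (6.7 − 0.0)/2 = 3.35 ft; q_2 = 0.86 × 1.03 × 3.35 = 2.967 ft³/s
w_3 = (20.3 − 3.9)/2 = 8.2 ft; q_3 = 1.17 × 1.21 × 8.2 = 11.61 ft³/s
w_4 = (29.6 − 6.7)/2 = 11.45 ft; q_4 = 1.28 × 1.29 × 11.45 = 18.91 ft³/s
w_5 = (35.0 − 20.3)/2 = 7.35 ft; q_5 = 1.42 × 1.46 × 7.35 = 15.24 ft³/s
w_6 = (41.7 − 29.6)/2 = 6.05 ft; q_6 = 1.22 × 1.28 × 6.05 = 9.448 ft³/s
w_7 = (44.5 − 35.0)/2 = 4.75 ft; q_7 = 0.97 × 0.75 × 4.75 = 3.456 ft³/s
Stations 1, 8 contribute zero (depth or velocity is 0).
Q = Σ qᵢ = 61.62 ft³/s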